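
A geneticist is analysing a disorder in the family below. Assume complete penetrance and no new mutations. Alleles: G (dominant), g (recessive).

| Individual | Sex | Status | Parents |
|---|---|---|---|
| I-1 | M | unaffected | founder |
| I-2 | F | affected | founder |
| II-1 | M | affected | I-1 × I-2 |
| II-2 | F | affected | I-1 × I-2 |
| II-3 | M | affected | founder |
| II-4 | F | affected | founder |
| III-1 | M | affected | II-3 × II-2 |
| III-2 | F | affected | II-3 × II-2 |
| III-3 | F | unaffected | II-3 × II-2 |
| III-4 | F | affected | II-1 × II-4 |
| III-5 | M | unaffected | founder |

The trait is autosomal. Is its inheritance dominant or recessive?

dominant

II-3 and II-2 are both affected yet have an unaffected child III-3. Under a recessive model two affected parents are homozygous and every child would be affected, so the trait cannot be recessive.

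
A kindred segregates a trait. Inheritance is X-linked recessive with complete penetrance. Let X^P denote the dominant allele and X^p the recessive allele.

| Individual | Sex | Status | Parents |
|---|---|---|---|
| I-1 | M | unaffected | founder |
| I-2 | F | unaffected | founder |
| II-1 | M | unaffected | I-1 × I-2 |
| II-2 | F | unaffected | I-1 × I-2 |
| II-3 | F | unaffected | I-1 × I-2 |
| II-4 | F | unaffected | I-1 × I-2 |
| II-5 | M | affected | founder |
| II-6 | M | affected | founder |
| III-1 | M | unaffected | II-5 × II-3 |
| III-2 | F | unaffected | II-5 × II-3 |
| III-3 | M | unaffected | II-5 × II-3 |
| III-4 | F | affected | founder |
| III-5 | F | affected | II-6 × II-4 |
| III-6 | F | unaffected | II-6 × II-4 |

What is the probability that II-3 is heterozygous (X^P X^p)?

1/9

I-1 is unaffected, so I-1 is X^P Y.
I-2 is unaffected so carries P and passed p to II-4 (X^P X^p, whose P came from I-1), so I-2 is X^P X^p.
Their cross gives offspring ratios 1/2 X^P X^P : 1/2 X^P X^p. Conditioning on II-3 being unaffected, P(X^P X^p) = 1/2 / 1 = 1/2 before taking II-3's own offspring into account.
II-5 is affected, so II-5 is X^p Y.
Now use II-3's offspring. Probability of each recorded status — unaffected son III-1: 1/2 if II-3 is X^P X^p, 1 if X^P X^P; unaffected daughter III-2: 1/2 if II-3 is X^P X^p, 1 if X^P X^P; unaffected son III-3: 1/2 if II-3 is X^P X^p, 1 if X^P X^P.
Bayes: P(X^P X^p) = 1/2·1/8 / (1/2·1/8 + 1/2·1) = 1/9.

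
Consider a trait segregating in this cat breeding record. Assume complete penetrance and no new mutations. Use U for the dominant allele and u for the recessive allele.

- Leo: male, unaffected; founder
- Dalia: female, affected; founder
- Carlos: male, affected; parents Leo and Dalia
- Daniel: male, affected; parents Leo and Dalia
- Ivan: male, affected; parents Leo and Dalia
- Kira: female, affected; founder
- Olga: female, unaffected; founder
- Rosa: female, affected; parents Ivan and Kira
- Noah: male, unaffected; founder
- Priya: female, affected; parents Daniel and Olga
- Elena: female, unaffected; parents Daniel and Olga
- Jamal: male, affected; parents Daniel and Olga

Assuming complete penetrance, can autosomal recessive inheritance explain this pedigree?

A consistent assignment under autosomal recessive exists: Leo Uu, Dalia uu, Carlos uu, Daniel uu, Ivan uu, Kira uu, Olga Uu, Rosa uu, Noah UU, Priya uu, Elena Uu, Jamal uu.
In this assignment every recorded phenotype matches its genotype and every non-founder's genotype is obtainable from its parents' genotypes, so the pedigree is consistent.

Yes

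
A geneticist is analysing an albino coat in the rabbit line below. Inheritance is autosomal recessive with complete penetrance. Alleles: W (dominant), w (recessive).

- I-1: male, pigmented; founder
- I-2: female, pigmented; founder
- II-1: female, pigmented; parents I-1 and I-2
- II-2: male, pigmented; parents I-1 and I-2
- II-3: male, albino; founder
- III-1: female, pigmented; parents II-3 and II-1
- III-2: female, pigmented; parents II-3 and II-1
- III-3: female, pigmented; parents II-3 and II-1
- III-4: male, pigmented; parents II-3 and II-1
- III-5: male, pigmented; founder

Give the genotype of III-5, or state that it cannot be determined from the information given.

cannot be determined

III-5's phenotype allows WW or Ww, and no parent or child forces a single allele at both positions; consistent genotype assignments exist with III-5 as WW or Ww.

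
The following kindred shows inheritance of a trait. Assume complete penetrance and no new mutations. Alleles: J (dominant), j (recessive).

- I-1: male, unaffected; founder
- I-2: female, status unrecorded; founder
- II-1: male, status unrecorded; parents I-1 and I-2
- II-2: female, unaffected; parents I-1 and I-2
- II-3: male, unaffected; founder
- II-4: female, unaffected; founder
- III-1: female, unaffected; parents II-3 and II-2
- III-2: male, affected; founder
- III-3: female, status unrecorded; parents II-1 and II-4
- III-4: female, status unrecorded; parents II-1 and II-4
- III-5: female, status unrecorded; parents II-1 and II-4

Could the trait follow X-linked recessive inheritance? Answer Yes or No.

A consistent assignment under X-linked recessive exists: I-1 X^J Y, I-2 X^J X^J, II-1 X^J Y, II-2 X^J X^J, II-3 X^J Y, II-4 X^J X^J, III-1 X^J X^J, III-2 X^j Y, III-3 X^J X^J, III-4 X^J X^J, III-5 X^J X^J.
In this assignment every recorded phenotype matches its genotype and every non-founder's genotype is obtainable from its parents' genotypes, so the pedigree is consistent.

Yes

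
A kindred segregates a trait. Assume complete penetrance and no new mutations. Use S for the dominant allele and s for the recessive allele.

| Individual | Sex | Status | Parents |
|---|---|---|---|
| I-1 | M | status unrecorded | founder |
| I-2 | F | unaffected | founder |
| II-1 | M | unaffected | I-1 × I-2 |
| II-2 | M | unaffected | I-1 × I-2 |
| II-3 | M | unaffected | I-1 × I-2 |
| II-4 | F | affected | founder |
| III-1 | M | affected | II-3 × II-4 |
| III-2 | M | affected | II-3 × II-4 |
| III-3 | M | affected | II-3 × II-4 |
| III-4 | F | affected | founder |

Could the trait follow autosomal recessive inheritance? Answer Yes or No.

A consistent assignment under autosomal recessive exists: I-1 SS, I-2 Ss, II-1 SS, II-2 SS, II-3 Ss, II-4 ss, III-1 ss, III-2 ss, III-3 ss, III-4 ss.
In this assignment every recorded phenotype matches its genotype and every non-founder's genotype is obtainable from its parents' genotypes, so the pedigree is consistent.

Yes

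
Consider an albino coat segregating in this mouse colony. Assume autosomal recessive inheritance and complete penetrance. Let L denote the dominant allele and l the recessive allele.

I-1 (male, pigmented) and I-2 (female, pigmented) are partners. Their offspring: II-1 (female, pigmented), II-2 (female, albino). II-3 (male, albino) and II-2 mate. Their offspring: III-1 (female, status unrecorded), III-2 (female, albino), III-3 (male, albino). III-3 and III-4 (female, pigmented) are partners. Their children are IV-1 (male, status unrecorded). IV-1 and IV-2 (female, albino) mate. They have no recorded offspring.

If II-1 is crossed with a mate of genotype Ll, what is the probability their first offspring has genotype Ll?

I-1 is pigmented so carries L and passed l to II-2 (ll), so I-1 is Ll.
I-2 is pigmented so carries L and passed l to II-2 (ll), so I-2 is Ll.
II-1 is a pigmented offspring of I-1 (Ll) × I-2 (Ll), whose cross gives 1/4 LL : 1/2 Ll : 1/4 ll; conditioning on being pigmented, II-1 is LL with probability 1/3, Ll with probability 2/3.
Summing over parental genotype combinations, P(offspring has genotype Ll) = 1/3·1/2 + 2/3·1/2 = 1/2.

1/2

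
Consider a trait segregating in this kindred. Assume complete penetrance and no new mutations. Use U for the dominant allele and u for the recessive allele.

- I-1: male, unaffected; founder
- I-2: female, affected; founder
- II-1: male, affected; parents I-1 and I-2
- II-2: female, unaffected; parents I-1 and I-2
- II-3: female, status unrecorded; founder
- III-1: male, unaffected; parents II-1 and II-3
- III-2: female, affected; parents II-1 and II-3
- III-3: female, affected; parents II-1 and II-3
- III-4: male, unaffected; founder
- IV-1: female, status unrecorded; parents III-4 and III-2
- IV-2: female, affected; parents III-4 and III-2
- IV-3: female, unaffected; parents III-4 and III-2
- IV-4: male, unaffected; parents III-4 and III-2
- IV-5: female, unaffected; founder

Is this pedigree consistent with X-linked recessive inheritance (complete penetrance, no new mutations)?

Under X-linked recessive, IV-2 (affected, female) cannot arise from III-4 (unaffected) × III-2 (affected).

No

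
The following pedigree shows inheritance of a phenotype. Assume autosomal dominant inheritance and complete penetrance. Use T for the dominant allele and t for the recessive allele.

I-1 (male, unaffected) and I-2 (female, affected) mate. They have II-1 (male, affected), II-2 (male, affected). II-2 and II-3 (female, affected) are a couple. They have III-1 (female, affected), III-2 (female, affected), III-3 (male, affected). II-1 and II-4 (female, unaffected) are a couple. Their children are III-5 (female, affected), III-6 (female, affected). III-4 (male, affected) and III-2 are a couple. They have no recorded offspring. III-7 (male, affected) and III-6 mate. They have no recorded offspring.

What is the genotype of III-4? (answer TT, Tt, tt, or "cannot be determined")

cannot be determined

III-4's phenotype allows TT or Tt, and no parent or child forces a single allele at both positions; consistent genotype assignments exist with III-4 as TT or Tt.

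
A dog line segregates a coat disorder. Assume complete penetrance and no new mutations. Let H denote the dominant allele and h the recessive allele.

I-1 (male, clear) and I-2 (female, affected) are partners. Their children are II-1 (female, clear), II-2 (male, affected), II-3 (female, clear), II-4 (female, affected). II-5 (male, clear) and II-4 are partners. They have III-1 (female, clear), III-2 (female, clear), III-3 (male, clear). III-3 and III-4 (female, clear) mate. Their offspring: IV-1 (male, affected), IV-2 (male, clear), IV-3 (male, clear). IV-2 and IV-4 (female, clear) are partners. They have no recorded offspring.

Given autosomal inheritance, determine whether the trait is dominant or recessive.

III-3 and III-4 are both clear yet have an affected child IV-1. Under dominance, an affected child requires at least one affected parent, so the trait cannot be dominant.

recessive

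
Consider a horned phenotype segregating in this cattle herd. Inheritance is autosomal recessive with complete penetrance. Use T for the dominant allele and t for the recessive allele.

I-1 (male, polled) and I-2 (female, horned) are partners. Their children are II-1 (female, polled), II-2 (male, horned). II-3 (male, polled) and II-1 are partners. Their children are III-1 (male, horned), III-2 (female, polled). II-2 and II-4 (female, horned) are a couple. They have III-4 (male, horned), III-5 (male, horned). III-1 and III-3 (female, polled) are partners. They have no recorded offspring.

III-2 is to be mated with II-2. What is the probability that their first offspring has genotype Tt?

II-3 is polled so carries T and passed t to III-1 (tt), so II-3 is Tt.
II-1 is polled so carries T and received t from I-2 (tt), so II-1 is Tt.
III-2 is a polled offspring of II-3 (Tt) × II-1 (Tt), whose cross gives 1/4 TT : 1/2 Tt : 1/4 tt; conditioning on being polled, III-2 is TT with probability 1/3, Tt with probability 2/3.
II-2 is horned, so II-2 is tt.
Summing over parental genotype combinations, P(offspring has genotype Tt) = 1/3·1 + 2/3·1/2 = 2/3.

2/3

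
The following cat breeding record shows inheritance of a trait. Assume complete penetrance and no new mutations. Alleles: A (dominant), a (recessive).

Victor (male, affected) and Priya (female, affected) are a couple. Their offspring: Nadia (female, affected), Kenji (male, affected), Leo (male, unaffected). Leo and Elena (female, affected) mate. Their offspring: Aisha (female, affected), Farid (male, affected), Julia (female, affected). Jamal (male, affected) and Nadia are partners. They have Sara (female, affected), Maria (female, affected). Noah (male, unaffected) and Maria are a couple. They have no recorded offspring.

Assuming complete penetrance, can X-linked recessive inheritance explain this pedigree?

No

Under X-linked recessive, Leo (unaffected, male) cannot arise from Victor (affected) × Priya (affected).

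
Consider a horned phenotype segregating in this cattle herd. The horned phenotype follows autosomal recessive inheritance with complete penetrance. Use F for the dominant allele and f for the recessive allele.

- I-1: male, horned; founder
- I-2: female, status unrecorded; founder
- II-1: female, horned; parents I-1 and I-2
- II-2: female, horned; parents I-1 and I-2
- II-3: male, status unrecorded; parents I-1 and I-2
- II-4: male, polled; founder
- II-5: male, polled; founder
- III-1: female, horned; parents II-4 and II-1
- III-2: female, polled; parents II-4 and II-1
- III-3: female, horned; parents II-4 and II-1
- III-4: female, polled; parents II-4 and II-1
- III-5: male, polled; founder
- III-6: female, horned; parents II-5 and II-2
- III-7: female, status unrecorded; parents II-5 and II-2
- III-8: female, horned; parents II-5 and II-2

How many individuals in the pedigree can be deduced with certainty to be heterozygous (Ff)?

Obligate heterozygotes: II-4 is polled so carries F and passed f to III-1 (ff), so II-4 is Ff; II-5 is polled so carries F and passed f to III-6 (ff), so II-5 is Ff; III-2 is polled so carries F and received f from II-1 (ff), so III-2 is Ff; III-4 is polled so carries F and received f from II-1 (ff), so III-4 is Ff.
Every other individual is either homozygous by phenotype or has at least one consistent homozygous assignment, so the count is 4.

4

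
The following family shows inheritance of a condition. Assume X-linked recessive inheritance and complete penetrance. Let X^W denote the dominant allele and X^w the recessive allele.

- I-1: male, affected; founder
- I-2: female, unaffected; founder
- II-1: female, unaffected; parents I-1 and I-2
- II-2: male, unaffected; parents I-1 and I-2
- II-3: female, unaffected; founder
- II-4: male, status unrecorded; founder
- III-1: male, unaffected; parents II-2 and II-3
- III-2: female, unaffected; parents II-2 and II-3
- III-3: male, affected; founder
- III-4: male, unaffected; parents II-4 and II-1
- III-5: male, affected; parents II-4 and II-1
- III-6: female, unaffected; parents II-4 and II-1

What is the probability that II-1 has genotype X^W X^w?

II-1 is unaffected so carries W and received w from I-1 (X^w Y), so II-1 is X^W X^w, giving P(X^W X^w) = 1.

1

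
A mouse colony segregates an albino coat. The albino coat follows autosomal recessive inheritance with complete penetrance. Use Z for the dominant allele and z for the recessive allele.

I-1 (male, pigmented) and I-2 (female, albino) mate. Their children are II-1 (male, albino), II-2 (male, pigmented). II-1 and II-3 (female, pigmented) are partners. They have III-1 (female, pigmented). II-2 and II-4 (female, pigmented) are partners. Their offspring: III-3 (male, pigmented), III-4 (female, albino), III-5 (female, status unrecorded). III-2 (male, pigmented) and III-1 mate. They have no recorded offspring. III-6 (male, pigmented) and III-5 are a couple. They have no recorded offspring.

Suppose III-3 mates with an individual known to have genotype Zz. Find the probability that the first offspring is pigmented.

II-2 is pigmented so carries Z and received z from I-2 (zz), so II-2 is Zz.
II-4 is pigmented so carries Z and passed z to III-4 (zz), so II-4 is Zz.
III-3 is a pigmented offspring of II-2 (Zz) × II-4 (Zz), whose cross gives 1/4 ZZ : 1/2 Zz : 1/4 zz; conditioning on being pigmented, III-3 is ZZ with probability 1/3, Zz with probability 2/3.
Summing over parental genotype combinations, P(offspring is pigmented) = 1/3·1 + 2/3·3/4 = 5/6.

5/6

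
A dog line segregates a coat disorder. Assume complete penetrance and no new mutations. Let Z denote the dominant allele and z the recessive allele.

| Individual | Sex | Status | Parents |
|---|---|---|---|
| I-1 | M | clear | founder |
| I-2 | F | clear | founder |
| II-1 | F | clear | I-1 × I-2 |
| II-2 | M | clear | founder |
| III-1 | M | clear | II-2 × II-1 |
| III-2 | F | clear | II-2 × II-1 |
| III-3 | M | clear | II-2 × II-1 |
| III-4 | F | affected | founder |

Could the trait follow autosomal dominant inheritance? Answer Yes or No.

Yes

A consistent assignment under autosomal dominant exists: I-1 zz, I-2 zz, II-1 zz, II-2 zz, III-1 zz, III-2 zz, III-3 zz, III-4 ZZ.
In this assignment every recorded phenotype matches its genotype and every non-founder's genotype is obtainable from its parents' genotypes, so the pedigree is consistent.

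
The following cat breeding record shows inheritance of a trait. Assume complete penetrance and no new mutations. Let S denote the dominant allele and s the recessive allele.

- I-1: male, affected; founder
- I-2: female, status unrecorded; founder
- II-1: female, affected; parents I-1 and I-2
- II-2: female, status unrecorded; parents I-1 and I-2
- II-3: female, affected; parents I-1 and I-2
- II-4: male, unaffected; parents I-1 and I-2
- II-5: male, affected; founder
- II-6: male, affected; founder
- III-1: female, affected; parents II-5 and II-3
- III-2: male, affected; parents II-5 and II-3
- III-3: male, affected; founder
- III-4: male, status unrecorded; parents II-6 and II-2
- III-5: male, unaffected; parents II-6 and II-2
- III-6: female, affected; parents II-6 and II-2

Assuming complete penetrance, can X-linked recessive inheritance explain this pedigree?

Yes

A consistent assignment under X-linked recessive exists: I-1 X^s Y, I-2 X^S X^s, II-1 X^s X^s, II-2 X^S X^s, II-3 X^s X^s, II-4 X^S Y, II-5 X^s Y, II-6 X^s Y, III-1 X^s X^s, III-2 X^s Y, III-3 X^s Y, III-4 X^S Y, III-5 X^S Y, III-6 X^s X^s.
In this assignment every recorded phenotype matches its genotype and every non-founder's genotype is obtainable from its parents' genotypes, so the pedigree is consistent.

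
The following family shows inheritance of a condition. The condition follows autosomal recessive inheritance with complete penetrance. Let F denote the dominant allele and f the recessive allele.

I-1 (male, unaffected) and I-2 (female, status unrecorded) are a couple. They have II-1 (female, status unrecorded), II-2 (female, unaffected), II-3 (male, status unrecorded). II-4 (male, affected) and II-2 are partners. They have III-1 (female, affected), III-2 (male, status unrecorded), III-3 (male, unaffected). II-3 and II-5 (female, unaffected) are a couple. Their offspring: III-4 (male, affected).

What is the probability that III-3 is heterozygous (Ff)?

III-3 is unaffected so carries F and received f from II-4 (ff), so III-3 is Ff, giving P(Ff) = 1.

1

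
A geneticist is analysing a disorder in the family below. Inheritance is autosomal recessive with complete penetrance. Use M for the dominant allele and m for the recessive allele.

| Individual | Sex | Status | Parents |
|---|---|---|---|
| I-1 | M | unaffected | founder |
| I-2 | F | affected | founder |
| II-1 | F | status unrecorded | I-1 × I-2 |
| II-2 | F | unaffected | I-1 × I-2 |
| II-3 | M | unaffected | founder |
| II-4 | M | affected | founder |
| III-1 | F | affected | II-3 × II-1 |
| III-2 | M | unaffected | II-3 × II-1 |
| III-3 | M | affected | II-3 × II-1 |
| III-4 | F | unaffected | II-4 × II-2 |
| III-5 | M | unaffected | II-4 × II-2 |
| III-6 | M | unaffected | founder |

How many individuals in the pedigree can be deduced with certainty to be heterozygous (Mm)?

4

Obligate heterozygotes: II-2 is unaffected so carries M and received m from I-2 (mm), so II-2 is Mm; II-3 is unaffected so carries M and passed m to III-1 (mm), so II-3 is Mm; III-4 is unaffected so carries M and received m from II-4 (mm), so III-4 is Mm; III-5 is unaffected so carries M and received m from II-4 (mm), so III-5 is Mm.
Every other individual is either homozygous by phenotype or has at least one consistent homozygous assignment, so the count is 4.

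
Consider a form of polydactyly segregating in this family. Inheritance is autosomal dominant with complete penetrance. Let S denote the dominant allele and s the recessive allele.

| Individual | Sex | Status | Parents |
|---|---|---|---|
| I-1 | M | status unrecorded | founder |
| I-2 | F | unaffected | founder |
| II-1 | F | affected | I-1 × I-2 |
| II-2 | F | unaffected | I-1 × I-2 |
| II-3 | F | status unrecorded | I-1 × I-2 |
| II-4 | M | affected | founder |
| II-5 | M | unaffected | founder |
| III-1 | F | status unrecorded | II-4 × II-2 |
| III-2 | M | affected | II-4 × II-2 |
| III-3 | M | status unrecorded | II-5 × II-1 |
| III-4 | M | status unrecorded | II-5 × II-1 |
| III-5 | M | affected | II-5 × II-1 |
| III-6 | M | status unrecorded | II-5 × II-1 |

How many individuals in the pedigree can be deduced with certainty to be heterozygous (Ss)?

4

Obligate heterozygotes: I-1 passed S to II-1 (Ss, whose s came from I-2) and passed s to II-2 (ss), so I-1 is Ss; II-1 is affected so carries S and received s from I-2 (ss), so II-1 is Ss; III-2 is affected so carries S and received s from II-2 (ss), so III-2 is Ss; III-5 is affected so carries S and received s from II-5 (ss), so III-5 is Ss.
Every other individual is either homozygous by phenotype or has at least one consistent homozygous assignment, so the count is 4.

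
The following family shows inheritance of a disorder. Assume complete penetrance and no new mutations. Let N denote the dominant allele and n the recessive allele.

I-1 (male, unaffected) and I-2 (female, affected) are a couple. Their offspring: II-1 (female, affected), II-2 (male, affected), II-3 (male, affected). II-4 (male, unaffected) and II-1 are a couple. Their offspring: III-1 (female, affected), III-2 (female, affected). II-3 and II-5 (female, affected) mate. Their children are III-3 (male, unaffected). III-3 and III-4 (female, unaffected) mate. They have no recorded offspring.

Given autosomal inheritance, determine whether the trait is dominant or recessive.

dominant

II-3 and II-5 are both affected yet have an unaffected child III-3. Under a recessive model two affected parents are homozygous and every child would be affected, so the trait cannot be recessive.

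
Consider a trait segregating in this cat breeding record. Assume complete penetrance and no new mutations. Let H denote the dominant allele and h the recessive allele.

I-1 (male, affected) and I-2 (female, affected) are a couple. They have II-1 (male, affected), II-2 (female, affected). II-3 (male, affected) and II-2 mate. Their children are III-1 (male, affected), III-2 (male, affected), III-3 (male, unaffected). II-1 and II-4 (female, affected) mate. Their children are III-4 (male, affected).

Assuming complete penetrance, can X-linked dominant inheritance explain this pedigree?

A consistent assignment under X-linked dominant exists: I-1 X^H Y, I-2 X^H X^h, II-1 X^H Y, II-2 X^H X^h, II-3 X^H Y, II-4 X^H X^H, III-1 X^H Y, III-2 X^H Y, III-3 X^h Y, III-4 X^H Y.
In this assignment every recorded phenotype matches its genotype and every non-founder's genotype is obtainable from its parents' genotypes, so the pedigree is consistent.

Yes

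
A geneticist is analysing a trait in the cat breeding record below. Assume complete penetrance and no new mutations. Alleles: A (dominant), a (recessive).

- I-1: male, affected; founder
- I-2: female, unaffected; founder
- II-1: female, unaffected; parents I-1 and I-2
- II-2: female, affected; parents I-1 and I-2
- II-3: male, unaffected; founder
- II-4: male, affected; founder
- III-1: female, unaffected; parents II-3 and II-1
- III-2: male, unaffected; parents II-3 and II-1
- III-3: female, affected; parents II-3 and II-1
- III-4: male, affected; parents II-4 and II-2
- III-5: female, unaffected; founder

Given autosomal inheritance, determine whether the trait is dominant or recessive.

recessive

II-3 and II-1 are both unaffected yet have an affected child III-3. Under dominance, an affected child requires at least one affected parent, so the trait cannot be dominant.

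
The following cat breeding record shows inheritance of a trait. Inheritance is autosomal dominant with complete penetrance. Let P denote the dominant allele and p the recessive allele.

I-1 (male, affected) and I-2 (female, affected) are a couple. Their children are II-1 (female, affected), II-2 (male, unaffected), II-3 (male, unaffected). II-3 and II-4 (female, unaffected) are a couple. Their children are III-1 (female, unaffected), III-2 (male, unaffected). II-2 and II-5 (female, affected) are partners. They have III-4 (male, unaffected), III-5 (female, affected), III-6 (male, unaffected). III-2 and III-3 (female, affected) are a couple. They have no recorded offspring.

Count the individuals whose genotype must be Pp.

4

Obligate heterozygotes: I-1 is affected so carries P and passed p to II-2 (pp), so I-1 is Pp; I-2 is affected so carries P and passed p to II-2 (pp), so I-2 is Pp; II-5 is affected so carries P and passed p to III-4 (pp), so II-5 is Pp; III-5 is affected so carries P and received p from II-2 (pp), so III-5 is Pp.
Every other individual is either homozygous by phenotype or has at least one consistent homozygous assignment, so the count is 4.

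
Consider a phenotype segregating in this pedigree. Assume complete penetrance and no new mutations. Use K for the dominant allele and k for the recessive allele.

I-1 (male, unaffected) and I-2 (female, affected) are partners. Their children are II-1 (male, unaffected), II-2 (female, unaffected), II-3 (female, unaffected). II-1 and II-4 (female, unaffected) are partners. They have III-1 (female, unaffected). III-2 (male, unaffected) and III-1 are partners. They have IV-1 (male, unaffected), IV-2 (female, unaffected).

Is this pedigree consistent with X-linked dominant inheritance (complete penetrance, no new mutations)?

Yes

A consistent assignment under X-linked dominant exists: I-1 X^k Y, I-2 X^K X^k, II-1 X^k Y, II-2 X^k X^k, II-3 X^k X^k, II-4 X^k X^k, III-1 X^k X^k, III-2 X^k Y, IV-1 X^k Y, IV-2 X^k X^k.
In this assignment every recorded phenotype matches its genotype and every non-founder's genotype is obtainable from its parents' genotypes, so the pedigree is consistent.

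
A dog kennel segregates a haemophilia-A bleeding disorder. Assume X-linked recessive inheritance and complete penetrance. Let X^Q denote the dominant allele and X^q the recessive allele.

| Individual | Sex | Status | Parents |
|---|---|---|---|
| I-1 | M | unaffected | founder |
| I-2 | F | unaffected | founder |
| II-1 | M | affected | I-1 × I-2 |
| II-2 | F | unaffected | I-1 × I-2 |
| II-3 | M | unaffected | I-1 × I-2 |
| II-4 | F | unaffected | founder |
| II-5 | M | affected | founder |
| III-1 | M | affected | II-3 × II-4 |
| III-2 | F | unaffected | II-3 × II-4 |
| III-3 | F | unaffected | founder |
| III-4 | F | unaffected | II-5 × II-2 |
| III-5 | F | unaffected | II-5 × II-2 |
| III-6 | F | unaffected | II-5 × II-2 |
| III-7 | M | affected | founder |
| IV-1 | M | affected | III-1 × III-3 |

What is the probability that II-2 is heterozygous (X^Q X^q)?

1/9

I-1 is unaffected, so I-1 is X^Q Y.
I-2 is unaffected so carries Q and passed q to II-1 (X^q Y), so I-2 is X^Q X^q.
Their cross gives offspring ratios 1/2 X^Q X^Q : 1/2 X^Q X^q. Conditioning on II-2 being unaffected, P(X^Q X^q) = 1/2 / 1 = 1/2 before taking II-2's own offspring into account.
II-5 is affected, so II-5 is X^q Y.
Now use II-2's offspring. Probability of each recorded status — unaffected daughter III-4: 1/2 if II-2 is X^Q X^q, 1 if X^Q X^Q; unaffected daughter III-5: 1/2 if II-2 is X^Q X^q, 1 if X^Q X^Q; unaffected daughter III-6: 1/2 if II-2 is X^Q X^q, 1 if X^Q X^Q.
Bayes: P(X^Q X^q) = 1/2·1/8 / (1/2·1/8 + 1/2·1) = 1/9.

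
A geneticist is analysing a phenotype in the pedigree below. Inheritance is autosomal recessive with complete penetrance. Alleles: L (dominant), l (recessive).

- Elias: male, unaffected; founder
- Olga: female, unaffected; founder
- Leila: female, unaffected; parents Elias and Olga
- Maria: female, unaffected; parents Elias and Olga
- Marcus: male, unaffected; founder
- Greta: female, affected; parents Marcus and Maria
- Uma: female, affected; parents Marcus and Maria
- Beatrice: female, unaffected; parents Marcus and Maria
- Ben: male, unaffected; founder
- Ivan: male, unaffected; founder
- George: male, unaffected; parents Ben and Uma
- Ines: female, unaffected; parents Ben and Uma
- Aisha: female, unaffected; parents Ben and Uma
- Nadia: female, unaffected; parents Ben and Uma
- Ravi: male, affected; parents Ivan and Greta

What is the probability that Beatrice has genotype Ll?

Marcus is unaffected so carries L and passed l to Greta (ll), so Marcus is Ll.
Maria is unaffected so carries L and passed l to Greta (ll), so Maria is Ll.
Their cross gives offspring ratios 1/4 LL : 1/2 Ll : 1/4 ll. Conditioning on Beatrice being unaffected, P(Ll) = 1/2 / 3/4 = 2/3.

2/3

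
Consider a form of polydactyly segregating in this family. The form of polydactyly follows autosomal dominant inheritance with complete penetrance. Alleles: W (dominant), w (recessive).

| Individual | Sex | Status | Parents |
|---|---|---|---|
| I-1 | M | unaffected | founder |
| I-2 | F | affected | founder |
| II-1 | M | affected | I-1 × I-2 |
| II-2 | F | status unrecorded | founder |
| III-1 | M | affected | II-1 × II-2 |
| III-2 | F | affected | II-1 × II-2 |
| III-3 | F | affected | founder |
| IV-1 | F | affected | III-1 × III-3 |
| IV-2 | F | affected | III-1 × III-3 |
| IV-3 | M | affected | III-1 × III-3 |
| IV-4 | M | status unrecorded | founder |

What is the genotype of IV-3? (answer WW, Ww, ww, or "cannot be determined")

cannot be determined

IV-3's phenotype allows WW or Ww, and no parent or child forces a single allele at both positions; consistent genotype assignments exist with IV-3 as WW or Ww.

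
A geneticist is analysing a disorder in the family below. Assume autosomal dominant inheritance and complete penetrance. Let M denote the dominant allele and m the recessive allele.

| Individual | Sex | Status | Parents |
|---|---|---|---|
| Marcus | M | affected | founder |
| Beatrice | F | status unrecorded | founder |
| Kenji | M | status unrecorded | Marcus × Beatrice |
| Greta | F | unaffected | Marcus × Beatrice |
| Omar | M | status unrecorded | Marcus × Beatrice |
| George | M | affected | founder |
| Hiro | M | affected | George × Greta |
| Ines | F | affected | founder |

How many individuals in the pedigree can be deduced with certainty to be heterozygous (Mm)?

Obligate heterozygotes: Marcus is affected so carries M and passed m to Greta (mm), so Marcus is Mm; Hiro is affected so carries M and received m from Greta (mm), so Hiro is Mm.
Every other individual is either homozygous by phenotype or has at least one consistent homozygous assignment, so the count is 2.

2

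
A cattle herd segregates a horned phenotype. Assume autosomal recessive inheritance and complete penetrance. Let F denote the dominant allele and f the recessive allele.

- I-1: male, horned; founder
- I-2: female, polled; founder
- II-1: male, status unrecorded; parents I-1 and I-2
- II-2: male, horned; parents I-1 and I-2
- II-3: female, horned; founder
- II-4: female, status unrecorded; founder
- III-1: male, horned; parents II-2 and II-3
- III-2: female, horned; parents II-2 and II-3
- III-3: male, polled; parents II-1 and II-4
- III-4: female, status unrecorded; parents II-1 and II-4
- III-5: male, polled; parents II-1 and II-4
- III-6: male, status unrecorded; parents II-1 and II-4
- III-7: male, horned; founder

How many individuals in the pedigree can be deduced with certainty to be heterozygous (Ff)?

Obligate heterozygotes: I-2 is polled so carries F and passed f to II-2 (ff), so I-2 is Ff.
Every other individual is either homozygous by phenotype or has at least one consistent homozygous assignment, so the count is 1.

1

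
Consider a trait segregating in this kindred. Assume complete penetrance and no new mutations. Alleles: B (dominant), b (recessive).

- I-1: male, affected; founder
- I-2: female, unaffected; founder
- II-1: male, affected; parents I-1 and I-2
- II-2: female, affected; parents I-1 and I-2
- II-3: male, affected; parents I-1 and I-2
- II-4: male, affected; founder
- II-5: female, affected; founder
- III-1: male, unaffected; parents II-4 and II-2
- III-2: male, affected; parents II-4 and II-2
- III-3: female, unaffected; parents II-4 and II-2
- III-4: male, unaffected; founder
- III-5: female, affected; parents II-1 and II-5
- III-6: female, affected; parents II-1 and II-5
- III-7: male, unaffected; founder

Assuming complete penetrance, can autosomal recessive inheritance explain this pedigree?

Under autosomal recessive, III-1 (unaffected, male) cannot arise from II-4 (affected) × II-2 (affected).

No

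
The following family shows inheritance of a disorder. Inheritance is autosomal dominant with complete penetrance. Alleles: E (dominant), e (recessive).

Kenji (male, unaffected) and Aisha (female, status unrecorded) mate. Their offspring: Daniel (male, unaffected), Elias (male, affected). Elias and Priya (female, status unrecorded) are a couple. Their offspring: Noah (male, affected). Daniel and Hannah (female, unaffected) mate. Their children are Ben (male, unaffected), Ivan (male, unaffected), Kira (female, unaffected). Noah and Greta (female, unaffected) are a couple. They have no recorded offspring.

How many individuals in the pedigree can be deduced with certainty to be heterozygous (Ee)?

Obligate heterozygotes: Aisha passed E to Elias (Ee, whose e came from Kenji) and passed e to Daniel (ee), so Aisha is Ee; Elias is affected so carries E and received e from Kenji (ee), so Elias is Ee.
Every other individual is either homozygous by phenotype or has at least one consistent homozygous assignment, so the count is 2.

2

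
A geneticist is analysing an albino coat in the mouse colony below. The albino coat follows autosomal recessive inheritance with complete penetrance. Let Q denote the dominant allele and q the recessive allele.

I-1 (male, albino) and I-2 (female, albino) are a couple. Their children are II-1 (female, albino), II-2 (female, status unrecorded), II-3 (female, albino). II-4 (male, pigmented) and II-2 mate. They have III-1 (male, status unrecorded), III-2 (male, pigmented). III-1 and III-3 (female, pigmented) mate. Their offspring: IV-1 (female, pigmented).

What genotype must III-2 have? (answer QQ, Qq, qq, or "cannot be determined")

From phenotype alone, III-2 is QQ or Qq.
III-2 is pigmented so carries Q and received q from II-2 (qq), so III-2 is Qq.

Qq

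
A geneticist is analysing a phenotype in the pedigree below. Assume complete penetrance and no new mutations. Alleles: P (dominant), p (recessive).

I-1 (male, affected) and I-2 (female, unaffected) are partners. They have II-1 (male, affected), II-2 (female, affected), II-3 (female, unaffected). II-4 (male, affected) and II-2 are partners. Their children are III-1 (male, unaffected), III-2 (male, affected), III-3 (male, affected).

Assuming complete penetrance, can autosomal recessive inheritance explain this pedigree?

No

Under autosomal recessive, III-1 (unaffected, male) cannot arise from II-4 (affected) × II-2 (affected).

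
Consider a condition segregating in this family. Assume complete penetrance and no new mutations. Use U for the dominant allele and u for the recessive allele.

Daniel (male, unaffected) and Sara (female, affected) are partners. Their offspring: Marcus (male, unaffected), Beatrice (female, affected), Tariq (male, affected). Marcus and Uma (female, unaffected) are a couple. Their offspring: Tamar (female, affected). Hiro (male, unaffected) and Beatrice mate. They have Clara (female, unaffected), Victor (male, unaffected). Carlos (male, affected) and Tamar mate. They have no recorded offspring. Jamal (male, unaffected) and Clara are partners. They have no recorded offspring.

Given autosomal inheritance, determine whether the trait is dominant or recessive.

Marcus and Uma are both unaffected yet have an affected child Tamar. Under dominance, an affected child requires at least one affected parent, so the trait cannot be dominant.

recessive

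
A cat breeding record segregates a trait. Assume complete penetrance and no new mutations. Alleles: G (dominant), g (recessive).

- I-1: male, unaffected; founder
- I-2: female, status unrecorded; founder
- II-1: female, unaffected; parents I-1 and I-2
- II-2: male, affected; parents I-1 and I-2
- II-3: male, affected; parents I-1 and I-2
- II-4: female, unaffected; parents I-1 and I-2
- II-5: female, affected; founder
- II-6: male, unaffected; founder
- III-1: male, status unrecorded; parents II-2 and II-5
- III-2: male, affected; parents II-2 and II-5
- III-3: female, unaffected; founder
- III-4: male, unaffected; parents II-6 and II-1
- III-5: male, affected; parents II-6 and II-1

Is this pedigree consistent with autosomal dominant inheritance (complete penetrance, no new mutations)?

Under autosomal dominant, III-5 (affected, male) cannot arise from II-6 (unaffected) × II-1 (unaffected).

No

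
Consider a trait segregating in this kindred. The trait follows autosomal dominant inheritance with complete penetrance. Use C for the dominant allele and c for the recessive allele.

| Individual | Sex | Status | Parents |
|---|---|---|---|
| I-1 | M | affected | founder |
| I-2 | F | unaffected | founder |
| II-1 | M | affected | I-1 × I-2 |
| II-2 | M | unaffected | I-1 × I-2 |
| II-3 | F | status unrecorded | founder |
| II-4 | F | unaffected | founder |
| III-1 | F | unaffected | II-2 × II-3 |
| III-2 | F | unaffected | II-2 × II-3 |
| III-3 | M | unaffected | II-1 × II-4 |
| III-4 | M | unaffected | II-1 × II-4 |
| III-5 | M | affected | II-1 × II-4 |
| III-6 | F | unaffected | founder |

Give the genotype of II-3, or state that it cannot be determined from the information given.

cannot be determined

II-3's phenotype is unrecorded, and no parent or child forces a single allele at both positions; consistent genotype assignments exist with II-3 as Cc or cc.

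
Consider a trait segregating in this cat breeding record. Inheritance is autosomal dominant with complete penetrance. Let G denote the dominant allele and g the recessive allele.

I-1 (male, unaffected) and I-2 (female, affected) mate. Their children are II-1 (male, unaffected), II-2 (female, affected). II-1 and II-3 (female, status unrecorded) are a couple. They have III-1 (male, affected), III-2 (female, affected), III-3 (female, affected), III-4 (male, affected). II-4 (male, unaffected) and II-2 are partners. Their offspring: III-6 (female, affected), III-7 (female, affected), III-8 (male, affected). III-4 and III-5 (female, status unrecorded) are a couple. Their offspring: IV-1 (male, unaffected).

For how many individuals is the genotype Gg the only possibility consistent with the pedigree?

Obligate heterozygotes: I-2 is affected so carries G and passed g to II-1 (gg), so I-2 is Gg; II-2 is affected so carries G and received g from I-1 (gg), so II-2 is Gg; III-1 is affected so carries G and received g from II-1 (gg), so III-1 is Gg; III-2 is affected so carries G and received g from II-1 (gg), so III-2 is Gg; III-3 is affected so carries G and received g from II-1 (gg), so III-3 is Gg; III-4 is affected so carries G and received g from II-1 (gg), so III-4 is Gg; III-6 is affected so carries G and received g from II-4 (gg), so III-6 is Gg; III-7 is affected so carries G and received g from II-4 (gg), so III-7 is Gg; III-8 is affected so carries G and received g from II-4 (gg), so III-8 is Gg.
Every other individual is either homozygous by phenotype or has at least one consistent homozygous assignment, so the count is 9.

9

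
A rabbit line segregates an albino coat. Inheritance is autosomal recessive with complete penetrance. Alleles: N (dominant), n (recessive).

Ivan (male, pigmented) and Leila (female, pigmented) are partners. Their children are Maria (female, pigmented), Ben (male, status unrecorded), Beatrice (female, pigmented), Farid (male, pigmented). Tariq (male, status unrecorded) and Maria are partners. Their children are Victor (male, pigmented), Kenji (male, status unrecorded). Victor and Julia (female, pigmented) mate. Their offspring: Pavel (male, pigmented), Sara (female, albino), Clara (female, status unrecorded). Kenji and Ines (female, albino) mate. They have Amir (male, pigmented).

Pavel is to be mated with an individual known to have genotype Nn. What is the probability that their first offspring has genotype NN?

1/3

Victor is pigmented so carries N and passed n to Sara (nn), so Victor is Nn.
Julia is pigmented so carries N and passed n to Sara (nn), so Julia is Nn.
Pavel is a pigmented offspring of Victor (Nn) × Julia (Nn), whose cross gives 1/4 NN : 1/2 Nn : 1/4 nn; conditioning on being pigmented, Pavel is NN with probability 1/3, Nn with probability 2/3.
Summing over parental genotype combinations, P(offspring has genotype NN) = 1/3·1/2 + 2/3·1/4 = 1/3.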